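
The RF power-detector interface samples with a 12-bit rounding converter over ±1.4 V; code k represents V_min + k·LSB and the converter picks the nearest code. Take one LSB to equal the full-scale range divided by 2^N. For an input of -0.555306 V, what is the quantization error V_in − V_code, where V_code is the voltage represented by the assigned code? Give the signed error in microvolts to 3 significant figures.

−228 µV

The full-scale span is 1.4 − (-1.4) = 2.8 V. LSB = 2.8 V / 2^12 ≈ 0.6836 mV.
(V_in − V_min)/LSB = (-0.555306 − (-1.4)) × 4096/2.8 = 1235.6667 → nearest code k = 1236.
V_code = -1.4 + (1236/4096) × 2.8 = -0.5550781250 V.
e = -0.555306 − (-0.5550781250) = −228 µV.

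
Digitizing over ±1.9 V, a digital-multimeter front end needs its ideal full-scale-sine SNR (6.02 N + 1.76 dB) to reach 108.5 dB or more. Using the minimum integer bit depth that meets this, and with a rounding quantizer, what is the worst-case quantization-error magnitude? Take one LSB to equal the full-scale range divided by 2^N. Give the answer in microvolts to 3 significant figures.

7.25 µV

Full-scale range = 1.9 V − (-1.9 V) = 3.8 V.
N ≥ (108.5 − 1.76)/6.02 = 17.731 → N_min = 18.
LSB = 3.8 V ÷ 2^18 = 3.8/262144 V = 14.496 µV.
|e|_max = LSB/2 = 7.25 µV.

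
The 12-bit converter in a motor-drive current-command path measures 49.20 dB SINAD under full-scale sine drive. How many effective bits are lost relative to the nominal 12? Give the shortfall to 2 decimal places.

ENOB = (SINAD − 1.76)/6.02 = (49.20 − 1.76)/6.02 = 7.8804 bits.
Shortfall = 12 − 7.8804 = 4.1196 bits.

4.12 bits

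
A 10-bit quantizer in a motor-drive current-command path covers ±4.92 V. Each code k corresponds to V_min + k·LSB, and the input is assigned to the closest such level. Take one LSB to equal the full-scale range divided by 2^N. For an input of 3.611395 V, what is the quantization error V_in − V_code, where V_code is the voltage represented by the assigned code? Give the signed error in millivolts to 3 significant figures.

−1.73 mV

The full-scale span is 4.92 − (-4.92) = 9.84 V. LSB = 9.84 V / 2^10 ≈ 9.609 mV.
(V_in − V_min)/LSB = (3.611395 − (-4.92)) × 1024/9.84 = 887.8200 → nearest code k = 888.
V_code = -4.92 + (888/1024) × 9.84 = 3.613125000 V.
V_in − V_code = 3.611395 − (3.613125000) = −1.73 mV.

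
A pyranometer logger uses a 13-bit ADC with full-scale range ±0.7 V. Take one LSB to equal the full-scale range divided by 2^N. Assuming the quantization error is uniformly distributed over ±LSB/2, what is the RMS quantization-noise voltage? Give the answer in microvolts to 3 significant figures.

The full-scale span is 0.7 − (-0.7) = 1.4 V.
LSB = 1.4 V / 2^13 = 170.90 µV.
RMS of a uniform error over width LSB is LSB/√12 = 49.3 µV.

49.3 µV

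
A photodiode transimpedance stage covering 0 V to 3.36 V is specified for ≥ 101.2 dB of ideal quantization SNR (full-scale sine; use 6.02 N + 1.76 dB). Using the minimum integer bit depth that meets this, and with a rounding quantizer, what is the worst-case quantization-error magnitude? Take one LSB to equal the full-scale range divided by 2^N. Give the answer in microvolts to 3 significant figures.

12.8 µV

Full-scale range = 3.36 V.
N ≥ (101.2 − 1.76)/6.02 = 16.518 → N_min = 17.
Step size = 3.36/131072 V = 25.635 µV.
Max error for round-to-nearest is LSB/2 = 12.8 µV.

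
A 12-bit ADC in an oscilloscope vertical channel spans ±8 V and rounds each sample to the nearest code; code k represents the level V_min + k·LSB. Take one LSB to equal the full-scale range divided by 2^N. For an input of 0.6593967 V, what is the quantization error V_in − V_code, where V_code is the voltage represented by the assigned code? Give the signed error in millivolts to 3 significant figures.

−0.760 mV

The full-scale span is 8 − (-8) = 16 V. LSB = 16 V / 2^12 ≈ 3.906 mV.
(0.6593967 − (-8)) / LSB = 8.6593967 × 4096/16 = 2216.8056. Nearest integer: k = 2217.
V_code = -8 + (2217/4096) × 16 = 0.6601562500 V.
e = 0.6593967 − (0.6601562500) = −0.760 mV.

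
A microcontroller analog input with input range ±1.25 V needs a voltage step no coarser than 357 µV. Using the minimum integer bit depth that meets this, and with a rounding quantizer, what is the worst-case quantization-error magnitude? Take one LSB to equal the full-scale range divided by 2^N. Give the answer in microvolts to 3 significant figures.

153 µV

Full-scale range = 1.25 V − (-1.25 V) = 2.5 V.
2.5 V / 357 µV = 7003. Since 2^12 = 4096 and 2^13 = 8192, N = 13.
One LSB is 2.5 V / 8192 = 305.18 µV.
|e|_max = LSB/2 = 153 µV.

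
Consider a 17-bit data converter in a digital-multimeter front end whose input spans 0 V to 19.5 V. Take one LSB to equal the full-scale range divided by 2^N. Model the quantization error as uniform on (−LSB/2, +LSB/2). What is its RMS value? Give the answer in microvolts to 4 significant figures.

Range is 19.5 V.
LSB = 19.5 V ÷ 2^17 = 19.5/131072 V = 148.773 µV.
σ_q = LSB/√12 = 148.773 µV/3.4641 = 42.95 µV.

42.95 µV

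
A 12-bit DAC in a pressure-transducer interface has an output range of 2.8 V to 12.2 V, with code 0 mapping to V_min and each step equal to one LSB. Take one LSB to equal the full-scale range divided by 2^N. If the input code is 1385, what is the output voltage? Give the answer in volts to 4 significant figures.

Span: 12.2 V − (2.8 V) = 9.4 V. LSB = 9.4 V / 2^12.
Output = V_min + (1385/4096) × range = 2.8 + 0.338135 × 9.4 V
      = 2.8 V + 3.17847 V = 5.97847 V.

5.978 V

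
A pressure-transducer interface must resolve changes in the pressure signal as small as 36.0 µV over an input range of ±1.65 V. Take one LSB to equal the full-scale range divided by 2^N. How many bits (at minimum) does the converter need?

Full-scale range = 1.65 V − (-1.65 V) = 3.3 V.
Levels needed ≥ 3.3/36.0 µV = 91670. 2^17 = 131072 suffices, so N_min = 17.

17 bits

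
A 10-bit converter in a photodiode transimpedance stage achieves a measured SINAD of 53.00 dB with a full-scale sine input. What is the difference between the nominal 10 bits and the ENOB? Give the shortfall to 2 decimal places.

N_eff = (53.00 − 1.76)/6.02 = 8.5116 bits.
Shortfall = 10 − 8.5116 = 1.4884 bits.

1.49 bits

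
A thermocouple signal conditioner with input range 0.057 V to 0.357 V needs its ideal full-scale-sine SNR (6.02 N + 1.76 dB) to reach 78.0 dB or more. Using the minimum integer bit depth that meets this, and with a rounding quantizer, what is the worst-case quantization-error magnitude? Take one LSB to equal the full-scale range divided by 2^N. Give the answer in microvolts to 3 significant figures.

Full-scale range = 0.357 V − (0.057 V) = 0.3 V.
Solving 6.02 N ≥ 78.0 − 1.76: N ≥ 12.664. Round up → N = 13.
LSB = 0.3 V / 2^13 = 36.621 µV.
Half an LSB is 18.3 µV.

18.3 µV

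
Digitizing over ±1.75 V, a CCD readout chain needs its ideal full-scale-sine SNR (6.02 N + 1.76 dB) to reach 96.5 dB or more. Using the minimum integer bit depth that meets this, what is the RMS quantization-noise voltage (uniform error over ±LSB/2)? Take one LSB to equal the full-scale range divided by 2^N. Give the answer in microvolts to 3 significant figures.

Full-scale range = 1.75 V − (-1.75 V) = 3.5 V.
Solving 6.02 N ≥ 96.5 − 1.76: N ≥ 15.738. Round up → N = 16.
LSB = 3.5 V ÷ 2^16 = 3.5/65536 V = 53.406 µV.
σ_q = LSB/√12 = 53.406 µV/3.4641 = 15.4 µV.

15.4 µV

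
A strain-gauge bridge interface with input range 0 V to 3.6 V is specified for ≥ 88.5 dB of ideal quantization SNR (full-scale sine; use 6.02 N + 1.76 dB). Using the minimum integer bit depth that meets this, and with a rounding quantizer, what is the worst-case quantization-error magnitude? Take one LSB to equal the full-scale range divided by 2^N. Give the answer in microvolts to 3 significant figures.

Span = 3.6 V.
N ≥ (88.5 − 1.76)/6.02 = 14.409 → N_min = 15.
Step size = 3.6/32768 V = 109.86 µV.
Max error for round-to-nearest is LSB/2 = 54.9 µV.

54.9 µV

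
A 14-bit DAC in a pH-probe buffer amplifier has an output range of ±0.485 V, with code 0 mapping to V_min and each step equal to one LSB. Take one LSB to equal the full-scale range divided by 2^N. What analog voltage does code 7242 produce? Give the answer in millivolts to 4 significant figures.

Range = 0.485 − (-0.485) = 0.97 V. LSB = 0.97 V / 2^14.
V_out = -0.485 + 7242 × (0.97/16384) V
      = -0.485 + 0.428756 = -0.0562439 V.

-56.24 mV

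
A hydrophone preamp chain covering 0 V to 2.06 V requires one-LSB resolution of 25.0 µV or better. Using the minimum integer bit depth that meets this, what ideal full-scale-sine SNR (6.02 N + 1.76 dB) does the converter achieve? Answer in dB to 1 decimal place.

104.1 dB

Range is 2.06 V.
2.06 V / 25.0 µV = 82400. Since 2^16 = 65536 and 2^17 = 131072, N = 17.
Ideal SNR at N = 17: 6.02·17 + 1.76 = 104.1 dB.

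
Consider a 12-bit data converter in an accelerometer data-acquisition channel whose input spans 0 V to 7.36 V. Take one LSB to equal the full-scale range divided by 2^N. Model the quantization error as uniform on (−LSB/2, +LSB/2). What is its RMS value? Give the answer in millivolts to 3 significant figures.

0.519 mV

Range is 7.36 V.
LSB = 7.36 V / 2^12 = 1.7969 mV.
σ_q = LSB/√12 = 1.7969 mV/3.4641 = 0.519 mV.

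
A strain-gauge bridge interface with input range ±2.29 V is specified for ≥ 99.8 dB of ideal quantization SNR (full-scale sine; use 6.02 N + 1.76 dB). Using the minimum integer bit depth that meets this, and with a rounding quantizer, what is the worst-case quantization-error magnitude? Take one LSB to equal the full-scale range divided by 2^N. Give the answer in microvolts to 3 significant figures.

Full-scale range = 2.29 V − (-2.29 V) = 4.58 V.
Solving 6.02 N ≥ 99.8 − 1.76: N ≥ 16.286. Round up → N = 17.
One LSB is 4.58 V / 131072 = 34.943 µV.
Half an LSB is 17.5 µV.

17.5 µV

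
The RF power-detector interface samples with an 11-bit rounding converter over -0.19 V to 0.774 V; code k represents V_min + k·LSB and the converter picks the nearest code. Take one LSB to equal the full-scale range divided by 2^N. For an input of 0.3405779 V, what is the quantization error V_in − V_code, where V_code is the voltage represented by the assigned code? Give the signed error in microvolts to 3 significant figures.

+95.5 µV

Full-scale range = 0.774 V − (-0.19 V) = 0.964 V. LSB = 0.964 V / 2^11 ≈ 470.7 µV.
Position in LSBs: (0.3405779 − (-0.19)) × 2048/0.964 = 1127.2028; rounding gives k = 1127.
V_code = V_min + k × range/2^11 = -0.19 + 1127 × 0.964/2048 = 0.3404824219 V.
V_in − V_code = 0.3405779 − (0.3404824219) = +95.5 µV.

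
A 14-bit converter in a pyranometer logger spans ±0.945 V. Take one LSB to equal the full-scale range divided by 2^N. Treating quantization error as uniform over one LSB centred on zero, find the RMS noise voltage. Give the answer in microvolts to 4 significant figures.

Full-scale range = 0.945 V − (-0.945 V) = 1.89 V.
LSB = 1.89 V ÷ 2^14 = 1.89/16384 V = 115.356 µV.
σ_q = LSB/√12 = 115.356 µV/3.4641 = 33.30 µV.

33.30 µV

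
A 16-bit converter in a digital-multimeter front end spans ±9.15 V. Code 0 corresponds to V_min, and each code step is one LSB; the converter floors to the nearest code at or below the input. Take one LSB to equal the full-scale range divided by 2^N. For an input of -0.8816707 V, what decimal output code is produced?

The full-scale span is 9.15 − (-9.15) = 18.3 V. LSB = 18.3 V / 2^16 ≈ 279.2 µV.
(V_in − V_min) × 2^16/range = (-0.8816707 − (-9.15)) × 65536/18.3 = 29610.559.
Floor → code = 29610.

29610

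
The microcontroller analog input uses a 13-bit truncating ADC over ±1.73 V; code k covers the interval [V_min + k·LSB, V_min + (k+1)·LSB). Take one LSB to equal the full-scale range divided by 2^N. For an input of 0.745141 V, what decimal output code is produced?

The full-scale span is 1.73 − (-1.73) = 3.46 V. LSB = 3.46 V / 2^13 ≈ 422.4 µV.
V_in − V_min = 0.745141 − (-1.73) = 2.475141 V.
Divide by LSB: 2.475141 × 8192/3.46 = 5860.2182.
Truncating gives code 5860.

5860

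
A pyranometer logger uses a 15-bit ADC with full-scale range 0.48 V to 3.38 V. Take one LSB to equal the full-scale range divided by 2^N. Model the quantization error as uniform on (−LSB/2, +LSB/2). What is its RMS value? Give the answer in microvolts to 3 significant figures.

25.5 µV

The full-scale span is 3.38 − (0.48) = 2.9 V.
LSB = 2.9 V / 2^15 = 88.501 µV.
σ_q = LSB/√12 = 88.501 µV/3.4641 = 25.5 µV.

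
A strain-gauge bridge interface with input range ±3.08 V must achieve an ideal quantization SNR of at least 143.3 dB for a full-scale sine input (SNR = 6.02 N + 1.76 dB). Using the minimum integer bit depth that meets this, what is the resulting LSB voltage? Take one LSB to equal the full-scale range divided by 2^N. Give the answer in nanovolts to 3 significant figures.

Span: 3.08 V − (-3.08 V) = 6.16 V.
N ≥ (143.3 − 1.76)/6.02 = 23.512 → N_min = 24.
One LSB is 6.16 V / 16777216 = 367 nV.

367 nV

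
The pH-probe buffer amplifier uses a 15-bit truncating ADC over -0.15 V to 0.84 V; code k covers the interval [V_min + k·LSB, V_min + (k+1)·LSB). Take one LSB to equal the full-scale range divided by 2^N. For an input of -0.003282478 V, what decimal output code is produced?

4856

Span: 0.84 V − (-0.15 V) = 0.99 V. LSB = 0.99 V / 2^15 ≈ 30.21 µV.
(V_in − V_min) × 2^15/range = (-0.003282478 − (-0.15)) × 32768/0.99 = 4856.202.
Floor → code = 4856.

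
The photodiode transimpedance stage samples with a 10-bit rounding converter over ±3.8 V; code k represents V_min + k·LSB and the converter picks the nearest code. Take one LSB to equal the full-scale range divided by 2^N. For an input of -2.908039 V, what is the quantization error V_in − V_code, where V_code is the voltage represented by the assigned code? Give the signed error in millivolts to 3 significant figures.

+1.34 mV

The full-scale span is 3.8 − (-3.8) = 7.6 V. LSB = 7.6 V / 2^10 ≈ 7.422 mV.
(V_in − V_min)/LSB = (-2.908039 − (-3.8)) × 1024/7.6 = 120.1800 → nearest code k = 120.
Reconstructed level: -3.8 + 120 × 7.6/1024 V = -2.909375000 V.
e = -2.908039 − (-2.909375000) = +1.34 mV.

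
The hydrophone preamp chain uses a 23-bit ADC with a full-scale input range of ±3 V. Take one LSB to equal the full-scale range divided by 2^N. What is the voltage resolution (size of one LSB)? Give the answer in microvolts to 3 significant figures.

The full-scale span is 3 − (-3) = 6 V.
2^23 = 8388608 levels.
LSB = 6 V ÷ 2^23 = 6/8388608 V = 0.715 µV.

0.715 µV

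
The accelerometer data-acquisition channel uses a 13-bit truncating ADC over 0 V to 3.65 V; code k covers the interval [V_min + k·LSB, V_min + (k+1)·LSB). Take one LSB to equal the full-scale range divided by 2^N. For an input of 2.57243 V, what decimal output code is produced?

V_FS = 3.65 V. LSB = 3.65 V / 2^13 ≈ 445.6 µV.
V_in − V_min = 2.57243 − (0) = 2.57243 V.
Divide by LSB: 2.57243 × 8192/3.65 = 5773.5196.
Truncating gives code 5773.

5773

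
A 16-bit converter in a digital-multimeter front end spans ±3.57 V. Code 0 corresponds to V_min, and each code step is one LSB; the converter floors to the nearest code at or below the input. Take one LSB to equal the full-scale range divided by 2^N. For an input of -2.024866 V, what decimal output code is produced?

The full-scale span is 3.57 − (-3.57) = 7.14 V. LSB = 7.14 V / 2^16 ≈ 108.9 µV.
V_in − V_min = -2.024866 − (-3.57) = 1.545134 V.
Divide by LSB: 1.545134 × 65536/7.14 = 14182.3392.
Truncating gives code 14182.

14182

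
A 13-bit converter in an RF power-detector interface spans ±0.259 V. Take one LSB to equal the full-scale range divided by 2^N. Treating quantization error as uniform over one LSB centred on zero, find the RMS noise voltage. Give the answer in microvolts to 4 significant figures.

18.25 µV

Span: 0.259 V − (-0.259 V) = 0.518 V.
LSB = 0.518 V ÷ 2^13 = 0.518/8192 V = 63.2324 µV.
V_rms = LSB/√12 = 63.2324 µV / √12 = 18.25 µV.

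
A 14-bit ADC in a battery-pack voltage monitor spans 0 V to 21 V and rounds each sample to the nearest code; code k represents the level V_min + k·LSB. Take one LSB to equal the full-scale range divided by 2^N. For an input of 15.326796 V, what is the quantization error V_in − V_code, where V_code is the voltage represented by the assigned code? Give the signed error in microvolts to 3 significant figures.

Full-scale range = 21 V. LSB = 21 V / 2^14 ≈ 1.282 mV.
(V_in − V_min)/LSB = (15.326796 − (0)) × 16384/21 = 11957.8203 → nearest code k = 11958.
Reconstructed level: 0 + 11958 × 21/16384 V = 15.327026367 V.
Error = V_in − V_code = 15.326796 − (15.327026367) = −230 µV.

−230 µV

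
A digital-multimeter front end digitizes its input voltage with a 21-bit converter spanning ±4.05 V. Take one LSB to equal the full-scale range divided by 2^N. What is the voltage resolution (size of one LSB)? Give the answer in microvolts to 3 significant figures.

The full-scale span is 4.05 − (-4.05) = 8.1 V.
2^21 = 2097152 levels.
LSB = 8.1 V / 2^21 = 3.86 µV.

3.86 µV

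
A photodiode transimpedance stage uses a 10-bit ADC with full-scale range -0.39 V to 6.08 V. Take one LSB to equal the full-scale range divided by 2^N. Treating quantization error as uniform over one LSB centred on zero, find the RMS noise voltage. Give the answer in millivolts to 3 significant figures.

Full-scale range = 6.08 V − (-0.39 V) = 6.47 V.
One LSB is 6.47 V / 1024 = 6.3184 mV.
σ_q = LSB/√12 = 6.3184 mV/3.4641 = 1.82 mV.

1.82 mV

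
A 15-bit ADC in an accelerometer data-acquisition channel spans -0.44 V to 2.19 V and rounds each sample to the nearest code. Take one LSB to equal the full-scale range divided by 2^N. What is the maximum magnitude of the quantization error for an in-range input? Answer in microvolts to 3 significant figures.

Span: 2.19 V − (-0.44 V) = 2.63 V.
Step size = 2.63/32768 V = 80.261 µV.
|e|_max = LSB/2 = 40.1 µV.

40.1 µV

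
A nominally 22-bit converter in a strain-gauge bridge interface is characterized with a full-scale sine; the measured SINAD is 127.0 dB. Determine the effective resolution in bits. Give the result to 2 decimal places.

20.80 bits

(127.0 − 1.76) / 6.02 = 125.24/6.02 = 20.8040 effective bits.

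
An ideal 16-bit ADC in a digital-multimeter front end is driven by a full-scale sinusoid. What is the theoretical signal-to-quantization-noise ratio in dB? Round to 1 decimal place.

98.1 dB

SNR = 6.02·16 + 1.76 = 98.08 dB.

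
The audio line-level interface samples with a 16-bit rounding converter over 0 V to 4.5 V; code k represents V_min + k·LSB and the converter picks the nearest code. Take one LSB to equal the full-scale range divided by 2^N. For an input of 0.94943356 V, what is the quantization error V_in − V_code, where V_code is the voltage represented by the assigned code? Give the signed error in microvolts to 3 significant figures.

V_FS = 4.5 V. LSB = 4.5 V / 2^16 ≈ 68.66 µV.
(V_in − V_min)/LSB = (0.94943356 − (0)) × 65536/4.5 = 13827.1284 → nearest code k = 13827.
V_code = 0 + (13827/65536) × 4.5 = 0.94942474365 V.
V_in − V_code = 0.94943356 − (0.94942474365) = +8.82 µV.

+8.82 µV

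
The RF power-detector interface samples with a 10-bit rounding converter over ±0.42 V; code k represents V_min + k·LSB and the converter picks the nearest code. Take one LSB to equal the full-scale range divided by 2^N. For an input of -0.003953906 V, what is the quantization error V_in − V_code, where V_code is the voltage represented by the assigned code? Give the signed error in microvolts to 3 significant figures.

Range = 0.42 − (-0.42) = 0.84 V. LSB = 0.84 V / 2^10 ≈ 0.8203 mV.
(-0.003953906 − (-0.42)) / LSB = 0.416046094 × 1024/0.84 = 507.1800. Nearest integer: k = 507.
V_code = -0.42 + (507/1024) × 0.84 = -0.004101562500 V.
Error = V_in − V_code = -0.003953906 − (-0.004101562500) = +148 µV.

+148 µV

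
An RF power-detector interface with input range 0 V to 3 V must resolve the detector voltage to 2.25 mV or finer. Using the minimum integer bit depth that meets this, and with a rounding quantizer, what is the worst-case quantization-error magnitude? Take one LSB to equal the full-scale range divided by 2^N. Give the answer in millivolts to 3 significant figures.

0.732 mV

Range is 3 V.
Levels needed ≥ 3/2.25 mV = 1333. 2^11 = 2048 suffices, so N_min = 11.
Step size = 3/2048 V = 1.4648 mV.
Half an LSB is 0.732 mV.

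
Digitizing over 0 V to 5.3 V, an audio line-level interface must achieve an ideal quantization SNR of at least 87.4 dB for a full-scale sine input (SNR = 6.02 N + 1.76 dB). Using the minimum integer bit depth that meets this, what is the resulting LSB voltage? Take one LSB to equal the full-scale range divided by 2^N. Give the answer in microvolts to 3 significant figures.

Range is 5.3 V.
N ≥ (87.4 − 1.76)/6.02 = 14.226 → N_min = 15.
LSB = 5.3 V ÷ 2^15 = 5.3/32768 V = 162 µV.

162 µV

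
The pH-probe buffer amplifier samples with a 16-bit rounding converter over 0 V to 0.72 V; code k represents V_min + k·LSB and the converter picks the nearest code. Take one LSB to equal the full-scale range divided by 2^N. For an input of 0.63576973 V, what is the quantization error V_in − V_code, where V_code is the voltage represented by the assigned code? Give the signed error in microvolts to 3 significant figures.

V_FS = 0.72 V. LSB = 0.72 V / 2^16 ≈ 10.99 µV.
(0.63576973 − (0)) / LSB = 0.63576973 × 65536/0.72 = 57869.1736. Nearest integer: k = 57869.
V_code = V_min + k × range/2^16 = 0 + 57869 × 0.72/65536 = 0.63576782227 V.
Error = V_in − V_code = 0.63576973 − (0.63576782227) = +1.91 µV.

+1.91 µV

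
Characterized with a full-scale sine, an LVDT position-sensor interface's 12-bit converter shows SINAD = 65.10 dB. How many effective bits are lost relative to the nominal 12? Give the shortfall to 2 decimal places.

1.48 bits

ENOB = (SINAD − 1.76)/6.02 = (65.10 − 1.76)/6.02 = 10.5216 bits.
Shortfall = 12 − 10.5216 = 1.4784 bits.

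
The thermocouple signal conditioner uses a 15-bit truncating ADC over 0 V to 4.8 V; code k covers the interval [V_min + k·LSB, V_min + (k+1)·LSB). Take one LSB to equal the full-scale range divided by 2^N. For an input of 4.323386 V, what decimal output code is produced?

29514

Span = 4.8 V. LSB = 4.8 V / 2^15 ≈ 146.5 µV.
code = ⌊(V_in − V_min)/LSB⌋ = ⌊(V_in − V_min) × 2^15 / range⌋
     = ⌊(4.323386 − (0)) × 32768 / 4.8⌋ = ⌊4.323386 × 32768/4.8⌋
     = ⌊29514.315⌋ = 29514.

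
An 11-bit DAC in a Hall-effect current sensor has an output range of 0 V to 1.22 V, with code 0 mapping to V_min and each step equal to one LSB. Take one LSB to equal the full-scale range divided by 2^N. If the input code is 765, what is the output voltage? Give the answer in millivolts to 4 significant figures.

455.7 mV

Span = 1.22 V. LSB = 1.22 V / 2^11.
V_out = V_min + code × LSB = 0 V + 765 × 1.22 V / 2048
      = 0 V + 0.455713 V = 0.455713 V.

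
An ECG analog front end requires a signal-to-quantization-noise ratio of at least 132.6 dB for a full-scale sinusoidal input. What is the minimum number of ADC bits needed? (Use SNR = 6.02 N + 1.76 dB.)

Required N = ⌈(132.6 − 1.76)/6.02⌉ = ⌈21.734⌉ = 22.

22 bits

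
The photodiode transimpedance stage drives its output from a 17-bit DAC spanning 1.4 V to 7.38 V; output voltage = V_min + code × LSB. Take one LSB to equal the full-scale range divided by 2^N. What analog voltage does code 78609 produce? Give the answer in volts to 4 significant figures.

4.986 V

Full-scale range = 7.38 V − (1.4 V) = 5.98 V. LSB = 5.98 V / 2^17.
V_out = V_min + code × LSB = 1.4 V + 78609 × 5.98 V / 131072
      = 1.4 + 3.58644 = 4.98644 V.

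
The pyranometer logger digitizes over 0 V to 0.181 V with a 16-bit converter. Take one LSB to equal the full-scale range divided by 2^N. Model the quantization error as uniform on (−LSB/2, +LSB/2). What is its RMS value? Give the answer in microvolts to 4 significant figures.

0.7973 µV

Span = 0.181 V.
LSB = 0.181 V / 2^16 = 2.76184 µV.
σ_q = LSB/√12 = 2.76184 µV/3.4641 = 0.7973 µV.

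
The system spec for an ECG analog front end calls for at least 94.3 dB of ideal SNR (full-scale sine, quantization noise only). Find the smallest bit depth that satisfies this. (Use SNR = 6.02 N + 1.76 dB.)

Solving 6.02 N ≥ 94.3 − 1.76: N ≥ 15.372. Round up → N = 16.

16 bits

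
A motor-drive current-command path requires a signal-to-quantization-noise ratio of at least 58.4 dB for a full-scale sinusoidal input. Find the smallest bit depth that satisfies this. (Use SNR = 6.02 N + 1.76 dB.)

Solving 6.02 N ≥ 58.4 − 1.76: N ≥ 9.409. Round up → N = 10.

10 bits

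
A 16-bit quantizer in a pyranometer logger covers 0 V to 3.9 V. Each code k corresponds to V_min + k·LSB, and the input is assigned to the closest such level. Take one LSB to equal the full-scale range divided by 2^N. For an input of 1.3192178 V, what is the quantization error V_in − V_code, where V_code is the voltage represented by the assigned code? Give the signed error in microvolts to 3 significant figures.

Full-scale range = 3.9 V. LSB = 3.9 V / 2^16 ≈ 59.51 µV.
(V_in − V_min)/LSB = (1.3192178 − (0)) × 65536/3.9 = 22168.2712 → nearest code k = 22168.
V_code = V_min + k × range/2^16 = 0 + 22168 × 3.9/65536 = 1.3192016602 V.
Error = V_in − V_code = 1.3192178 − (1.3192016602) = +16.1 µV.

+16.1 µV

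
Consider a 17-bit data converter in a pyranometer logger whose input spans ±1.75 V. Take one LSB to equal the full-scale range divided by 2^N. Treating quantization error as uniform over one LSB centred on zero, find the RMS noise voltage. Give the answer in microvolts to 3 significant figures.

Range = 1.75 − (-1.75) = 3.5 V.
One LSB is 3.5 V / 131072 = 26.703 µV.
σ_q = LSB/√12 = 26.703 µV/3.4641 = 7.71 µV.

7.71 µV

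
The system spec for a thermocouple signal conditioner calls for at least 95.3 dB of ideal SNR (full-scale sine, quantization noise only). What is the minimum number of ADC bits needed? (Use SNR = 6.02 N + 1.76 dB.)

16 bits

6.02 N + 1.76 ≥ 95.3 gives N ≥ 15.538, so the minimum integer is 16.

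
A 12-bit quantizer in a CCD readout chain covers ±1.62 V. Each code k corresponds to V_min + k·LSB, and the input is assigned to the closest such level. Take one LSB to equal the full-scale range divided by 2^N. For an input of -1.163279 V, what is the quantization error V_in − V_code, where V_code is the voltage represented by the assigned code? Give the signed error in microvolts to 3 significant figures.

Full-scale range = 1.62 V − (-1.62 V) = 3.24 V. LSB = 3.24 V / 2^12 ≈ 0.7910 mV.
(-1.163279 − (-1.62)) / LSB = 0.456721 × 4096/3.24 = 577.3856. Nearest integer: k = 577.
V_code = V_min + k × range/2^12 = -1.62 + 577 × 3.24/4096 = -1.163583984 V.
Error = V_in − V_code = -1.163279 − (-1.163583984) = +305 µV.

+305 µV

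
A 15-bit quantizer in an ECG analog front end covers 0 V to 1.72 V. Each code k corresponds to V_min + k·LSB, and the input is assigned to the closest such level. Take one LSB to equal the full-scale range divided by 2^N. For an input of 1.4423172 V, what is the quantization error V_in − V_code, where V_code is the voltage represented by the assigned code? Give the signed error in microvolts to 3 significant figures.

−9.46 µV

V_FS = 1.72 V. LSB = 1.72 V / 2^15 ≈ 52.49 µV.
(1.4423172 − (0)) / LSB = 1.4423172 × 32768/1.72 = 27477.8198. Nearest integer: k = 27478.
V_code = V_min + k × range/2^15 = 0 + 27478 × 1.72/32768 = 1.4423266602 V.
V_in − V_code = 1.4423172 − (1.4423266602) = −9.46 µV.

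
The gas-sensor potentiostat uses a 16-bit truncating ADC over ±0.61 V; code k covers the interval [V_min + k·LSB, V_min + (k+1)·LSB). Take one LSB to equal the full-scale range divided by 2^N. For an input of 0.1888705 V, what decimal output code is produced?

Full-scale range = 0.61 V − (-0.61 V) = 1.22 V. LSB = 1.22 V / 2^16 ≈ 18.62 µV.
(V_in − V_min) × 2^16/range = (0.1888705 − (-0.61)) × 65536/1.22 = 42913.752.
Floor → code = 42913.

42913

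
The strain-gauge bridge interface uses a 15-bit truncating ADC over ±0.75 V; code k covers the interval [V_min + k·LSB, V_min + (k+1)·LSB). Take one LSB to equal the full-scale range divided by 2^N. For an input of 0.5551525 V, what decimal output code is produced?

Span: 0.75 V − (-0.75 V) = 1.5 V. LSB = 1.5 V / 2^15 ≈ 45.78 µV.
code = ⌊(V_in − V_min)/LSB⌋ = ⌊(V_in − V_min) × 2^15 / range⌋
     = ⌊(0.5551525 − (-0.75)) × 32768 / 1.5⌋ = ⌊1.3051525 × 32768/1.5⌋
     = ⌊28511.491⌋ = 28511.

28511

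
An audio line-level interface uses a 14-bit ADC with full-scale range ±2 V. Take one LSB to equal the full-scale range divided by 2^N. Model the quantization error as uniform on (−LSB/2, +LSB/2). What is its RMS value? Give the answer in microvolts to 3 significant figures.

70.5 µV

Span: 2 V − (-2 V) = 4 V.
LSB = 4 V / 2^14 = 244.14 µV.
σ_q = LSB/√12 = 244.14 µV/3.4641 = 70.5 µV.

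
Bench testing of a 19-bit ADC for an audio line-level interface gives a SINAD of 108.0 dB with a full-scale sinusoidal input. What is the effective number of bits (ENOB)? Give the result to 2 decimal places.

17.65 bits

Inverting SNR = 6.02 N + 1.76: N_eff = (108.0 − 1.76)/6.02 = 17.6478.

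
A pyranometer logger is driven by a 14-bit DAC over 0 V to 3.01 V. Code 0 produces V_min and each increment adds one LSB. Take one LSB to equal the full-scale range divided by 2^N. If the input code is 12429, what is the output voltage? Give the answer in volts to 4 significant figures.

Full-scale range = 3.01 V. LSB = 3.01 V / 2^14.
V_out = 0 + 12429 × (3.01/16384) V
      = 0 + 2.28340 = 2.28340 V.

2.283 V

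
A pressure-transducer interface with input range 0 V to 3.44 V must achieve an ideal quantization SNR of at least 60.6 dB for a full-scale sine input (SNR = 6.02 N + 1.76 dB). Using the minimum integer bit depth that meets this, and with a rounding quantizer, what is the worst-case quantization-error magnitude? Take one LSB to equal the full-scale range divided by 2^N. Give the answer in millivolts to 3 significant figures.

1.68 mV

Range is 3.44 V.
Required N = ⌈(60.6 − 1.76)/6.02⌉ = ⌈9.774⌉ = 10.
One LSB is 3.44 V / 1024 = 3.3594 mV.
|e|_max = LSB/2 = 1.68 mV.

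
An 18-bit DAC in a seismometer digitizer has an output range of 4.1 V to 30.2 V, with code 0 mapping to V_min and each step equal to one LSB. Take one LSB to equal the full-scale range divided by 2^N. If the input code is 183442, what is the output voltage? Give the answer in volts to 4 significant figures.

Span: 30.2 V − (4.1 V) = 26.1 V. LSB = 26.1 V / 2^18.
Output = V_min + (183442/262144) × range = 4.1 + 0.699776 × 26.1 V
      = 4.1 V + 18.2641 V = 22.3641 V.

22.36 V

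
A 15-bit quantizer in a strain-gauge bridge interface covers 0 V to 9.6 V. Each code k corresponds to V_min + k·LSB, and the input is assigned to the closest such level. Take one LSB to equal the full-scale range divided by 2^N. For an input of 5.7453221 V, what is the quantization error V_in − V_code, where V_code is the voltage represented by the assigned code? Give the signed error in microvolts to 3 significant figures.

−88.1 µV

Range is 9.6 V. LSB = 9.6 V / 2^15 ≈ 293.0 µV.
(V_in − V_min)/LSB = (5.7453221 − (0)) × 32768/9.6 = 19610.6994 → nearest code k = 19611.
V_code = V_min + k × range/2^15 = 0 + 19611 × 9.6/32768 = 5.7454101563 V.
Error = V_in − V_code = 5.7453221 − (5.7454101563) = −88.1 µV.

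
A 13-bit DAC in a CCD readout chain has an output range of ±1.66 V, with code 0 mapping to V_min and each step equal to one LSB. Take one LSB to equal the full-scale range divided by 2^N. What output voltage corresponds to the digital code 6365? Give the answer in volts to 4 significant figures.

0.9196 V

Full-scale range = 1.66 V − (-1.66 V) = 3.32 V. LSB = 3.32 V / 2^13.
V_out = -1.66 + 6365 × (3.32/8192) V
      = -1.66 + 2.57957 = 0.919565 V.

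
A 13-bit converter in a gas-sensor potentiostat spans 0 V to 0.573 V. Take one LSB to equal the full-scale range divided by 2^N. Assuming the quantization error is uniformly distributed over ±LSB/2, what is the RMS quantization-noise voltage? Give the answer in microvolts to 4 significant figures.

V_FS = 0.573 V.
Step size = 0.573/8192 V = 69.9463 µV.
For a uniform distribution on [−LSB/2, +LSB/2], V_rms = LSB/√12 = 69.9463 µV/3.4641 = 20.19 µV.

20.19 µV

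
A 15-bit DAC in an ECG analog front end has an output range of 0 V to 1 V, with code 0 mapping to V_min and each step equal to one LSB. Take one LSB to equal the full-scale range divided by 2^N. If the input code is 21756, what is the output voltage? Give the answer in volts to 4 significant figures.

V_FS = 1 V. LSB = 1 V / 2^15.
Output = V_min + (21756/32768) × range = 0 + 0.663940 × 1 V
      = 0 + 0.663940 = 0.663940 V.

0.6639 V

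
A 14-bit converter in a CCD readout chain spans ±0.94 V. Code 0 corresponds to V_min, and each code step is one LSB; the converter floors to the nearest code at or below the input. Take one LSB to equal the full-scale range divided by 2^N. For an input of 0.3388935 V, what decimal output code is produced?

Full-scale range = 0.94 V − (-0.94 V) = 1.88 V. LSB = 1.88 V / 2^14 ≈ 114.7 µV.
code = ⌊(V_in − V_min)/LSB⌋ = ⌊(V_in − V_min) × 2^14 / range⌋
     = ⌊(0.3388935 − (-0.94)) × 16384 / 1.88⌋ = ⌊1.2788935 × 16384/1.88⌋
     = ⌊11145.421⌋ = 11145.

11145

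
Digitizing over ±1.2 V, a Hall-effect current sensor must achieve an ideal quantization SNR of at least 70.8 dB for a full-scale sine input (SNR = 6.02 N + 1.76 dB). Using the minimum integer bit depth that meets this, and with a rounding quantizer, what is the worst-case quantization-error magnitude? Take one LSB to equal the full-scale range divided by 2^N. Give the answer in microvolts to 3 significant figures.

293 µV

Full-scale range = 1.2 V − (-1.2 V) = 2.4 V.
6.02 N + 1.76 ≥ 70.8 gives N ≥ 11.468, so the minimum integer is 12.
LSB = 2.4 V / 2^12 = 0.58594 mV.
|e|_max = LSB/2 = 293 µV.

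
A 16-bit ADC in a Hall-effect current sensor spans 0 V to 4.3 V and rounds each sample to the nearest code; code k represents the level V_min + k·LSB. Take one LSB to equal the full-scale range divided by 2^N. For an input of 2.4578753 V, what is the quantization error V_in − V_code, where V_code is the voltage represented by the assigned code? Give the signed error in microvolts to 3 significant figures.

Range is 4.3 V. LSB = 4.3 V / 2^16 ≈ 65.61 µV.
(V_in − V_min)/LSB = (2.4578753 − (0)) × 65536/4.3 = 37460.3060 → nearest code k = 37460.
V_code = V_min + k × range/2^16 = 0 + 37460 × 4.3/65536 = 2.4578552246 V.
V_in − V_code = 2.4578753 − (2.4578552246) = +20.1 µV.

+20.1 µV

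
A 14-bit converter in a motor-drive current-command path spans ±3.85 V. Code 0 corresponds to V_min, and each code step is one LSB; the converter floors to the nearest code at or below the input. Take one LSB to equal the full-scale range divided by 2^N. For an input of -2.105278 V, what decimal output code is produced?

Range = 3.85 − (-3.85) = 7.7 V. LSB = 7.7 V / 2^14 ≈ 470.0 µV.
(V_in − V_min) × 2^14/range = (-2.105278 − (-3.85)) × 16384/7.7 = 3712.406.
Floor → code = 3712.

3712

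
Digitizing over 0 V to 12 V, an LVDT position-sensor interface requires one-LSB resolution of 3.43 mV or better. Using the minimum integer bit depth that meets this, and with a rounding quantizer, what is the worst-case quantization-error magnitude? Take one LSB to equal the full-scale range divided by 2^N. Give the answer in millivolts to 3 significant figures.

V_FS = 12 V.
Required number of levels: 12/3.43 mV = 3498.5; smallest N with 2^N ≥ that is 12.
LSB = 12 V ÷ 2^12 = 12/4096 V = 2.9297 mV.
Half an LSB is 1.46 mV.

1.46 mV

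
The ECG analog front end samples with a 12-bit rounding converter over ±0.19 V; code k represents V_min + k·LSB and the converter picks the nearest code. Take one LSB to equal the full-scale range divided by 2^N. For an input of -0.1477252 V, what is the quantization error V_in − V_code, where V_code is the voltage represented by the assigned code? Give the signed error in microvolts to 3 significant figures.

−29.9 µV

Span: 0.19 V − (-0.19 V) = 0.38 V. LSB = 0.38 V / 2^12 ≈ 92.77 µV.
(-0.1477252 − (-0.19)) / LSB = 0.0422748 × 4096/0.38 = 455.6778. Nearest integer: k = 456.
V_code = -0.19 + (456/4096) × 0.38 = -0.1476953125 V.
V_in − V_code = -0.1477252 − (-0.1476953125) = −29.9 µV.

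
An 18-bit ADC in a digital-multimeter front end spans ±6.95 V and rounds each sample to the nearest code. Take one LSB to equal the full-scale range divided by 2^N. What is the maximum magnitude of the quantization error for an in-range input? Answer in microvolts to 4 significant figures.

Full-scale range = 6.95 V − (-6.95 V) = 13.9 V.
LSB = 13.9 V / 2^18 = 53.0243 µV.
A rounding quantizer has |error| ≤ LSB/2 = 26.51 µV.

26.51 µV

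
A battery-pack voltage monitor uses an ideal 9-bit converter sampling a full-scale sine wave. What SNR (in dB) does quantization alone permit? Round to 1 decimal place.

6.02(9) + 1.76 = 54.18 + 1.76 = 55.94 dB.

55.9 dB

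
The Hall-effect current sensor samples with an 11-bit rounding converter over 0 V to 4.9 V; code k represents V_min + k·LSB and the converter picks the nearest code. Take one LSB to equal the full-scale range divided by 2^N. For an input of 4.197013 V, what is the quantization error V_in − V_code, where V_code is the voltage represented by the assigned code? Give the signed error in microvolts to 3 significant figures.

+431 µV

Span = 4.9 V. LSB = 4.9 V / 2^11 ≈ 2.393 mV.
(V_in − V_min)/LSB = (4.197013 − (0)) × 2048/4.9 = 1754.1801 → nearest code k = 1754.
V_code = V_min + k × range/2^11 = 0 + 1754 × 4.9/2048 = 4.196582031 V.
Error = V_in − V_code = 4.197013 − (4.196582031) = +431 µV.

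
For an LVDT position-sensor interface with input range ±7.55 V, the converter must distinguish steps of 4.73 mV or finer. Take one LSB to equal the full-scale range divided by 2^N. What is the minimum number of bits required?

Range = 7.55 − (-7.55) = 15.1 V.
15.1 V / 4.73 mV = 3192. Since 2^11 = 2048 and 2^12 = 4096, N = 12.

12 bits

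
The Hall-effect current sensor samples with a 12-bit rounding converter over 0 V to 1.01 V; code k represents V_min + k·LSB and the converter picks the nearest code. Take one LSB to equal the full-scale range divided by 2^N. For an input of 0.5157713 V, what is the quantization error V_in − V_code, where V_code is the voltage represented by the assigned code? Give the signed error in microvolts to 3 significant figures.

V_FS = 1.01 V. LSB = 1.01 V / 2^12 ≈ 246.6 µV.
(0.5157713 − (0)) / LSB = 0.5157713 × 4096/1.01 = 2091.6824. Nearest integer: k = 2092.
V_code = V_min + k × range/2^12 = 0 + 2092 × 1.01/4096 = 0.5158496094 V.
e = 0.5157713 − (0.5158496094) = −78.3 µV.

−78.3 µV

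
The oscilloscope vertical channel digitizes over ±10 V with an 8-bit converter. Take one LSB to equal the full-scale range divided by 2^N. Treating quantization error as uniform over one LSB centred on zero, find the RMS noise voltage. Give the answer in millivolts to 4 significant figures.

22.55 mV

Span: 10 V − (-10 V) = 20 V.
Step size = 20/256 V = 78.1250 mV.
RMS of a uniform error over width LSB is LSB/√12 = 22.55 mV.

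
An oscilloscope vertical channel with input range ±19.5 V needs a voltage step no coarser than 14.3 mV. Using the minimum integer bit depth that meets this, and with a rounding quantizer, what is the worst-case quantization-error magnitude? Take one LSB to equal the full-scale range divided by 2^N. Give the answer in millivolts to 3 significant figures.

Full-scale range = 19.5 V − (-19.5 V) = 39 V.
Levels needed ≥ 39/14.3 mV = 2727. 2^12 = 4096 suffices, so N_min = 12.
LSB = 39 V / 2^12 = 9.5215 mV.
Max error for round-to-nearest is LSB/2 = 4.76 mV.

4.76 mV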